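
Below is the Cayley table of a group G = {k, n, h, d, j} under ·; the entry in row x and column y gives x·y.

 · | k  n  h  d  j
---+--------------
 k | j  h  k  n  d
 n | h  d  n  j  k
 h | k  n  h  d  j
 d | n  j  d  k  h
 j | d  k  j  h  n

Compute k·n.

Read row k, column n: k·n = h.

h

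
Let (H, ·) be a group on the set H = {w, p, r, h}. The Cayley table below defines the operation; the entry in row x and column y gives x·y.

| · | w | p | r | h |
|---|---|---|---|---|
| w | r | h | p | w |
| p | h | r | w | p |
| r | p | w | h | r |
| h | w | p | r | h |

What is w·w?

Read row w, column w: w·w = r.
(Structurally, H here is isomorphic to the cyclic group Z_4.)

r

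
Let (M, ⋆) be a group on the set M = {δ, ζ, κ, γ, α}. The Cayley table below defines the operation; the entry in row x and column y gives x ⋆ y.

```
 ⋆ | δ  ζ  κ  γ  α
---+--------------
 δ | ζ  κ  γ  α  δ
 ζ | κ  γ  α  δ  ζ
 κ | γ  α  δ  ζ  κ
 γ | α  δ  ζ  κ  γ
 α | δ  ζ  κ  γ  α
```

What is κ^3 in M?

γ

κ^1 = κ
κ^2 = κ ⋆ κ = δ
κ^3 = δ ⋆ κ = γ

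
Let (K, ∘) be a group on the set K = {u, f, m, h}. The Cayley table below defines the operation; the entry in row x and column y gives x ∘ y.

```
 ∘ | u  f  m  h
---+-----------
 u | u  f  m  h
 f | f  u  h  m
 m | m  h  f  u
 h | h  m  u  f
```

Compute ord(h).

The identity element is u (its row matches the header).
h^1 = h
h^2 = h ∘ h = f
h^3 = f ∘ h = m
h^4 = m ∘ h = u
The first power of h equal to the identity is h^4, so ord(h) = 4.

4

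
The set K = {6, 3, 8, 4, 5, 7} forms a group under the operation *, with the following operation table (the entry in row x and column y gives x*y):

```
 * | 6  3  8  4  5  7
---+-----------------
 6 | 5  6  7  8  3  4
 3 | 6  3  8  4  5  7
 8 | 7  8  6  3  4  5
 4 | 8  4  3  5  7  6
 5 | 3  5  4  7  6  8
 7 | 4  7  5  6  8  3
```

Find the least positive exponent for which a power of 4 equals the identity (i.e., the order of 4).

The identity element is 3 (its row matches the header).
4^1 = 4
4^2 = 4*4 = 5
4^3 = 5*4 = 7
4^4 = 7*4 = 6
4^5 = 6*4 = 8
4^6 = 8*4 = 3
The first power of 4 equal to the identity is 4^6, so ord(4) = 6.

6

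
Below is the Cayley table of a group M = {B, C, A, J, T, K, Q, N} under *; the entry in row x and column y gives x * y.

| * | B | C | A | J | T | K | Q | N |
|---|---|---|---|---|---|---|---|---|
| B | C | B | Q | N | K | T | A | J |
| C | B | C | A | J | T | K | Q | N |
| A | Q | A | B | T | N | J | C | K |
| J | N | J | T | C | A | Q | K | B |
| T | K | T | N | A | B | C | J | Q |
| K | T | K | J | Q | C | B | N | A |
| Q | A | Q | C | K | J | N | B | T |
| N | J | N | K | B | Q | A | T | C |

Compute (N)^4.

C

N^1 = N
N^2 = N * N = C
N^3 = C * N = N
N^4 = N * N = C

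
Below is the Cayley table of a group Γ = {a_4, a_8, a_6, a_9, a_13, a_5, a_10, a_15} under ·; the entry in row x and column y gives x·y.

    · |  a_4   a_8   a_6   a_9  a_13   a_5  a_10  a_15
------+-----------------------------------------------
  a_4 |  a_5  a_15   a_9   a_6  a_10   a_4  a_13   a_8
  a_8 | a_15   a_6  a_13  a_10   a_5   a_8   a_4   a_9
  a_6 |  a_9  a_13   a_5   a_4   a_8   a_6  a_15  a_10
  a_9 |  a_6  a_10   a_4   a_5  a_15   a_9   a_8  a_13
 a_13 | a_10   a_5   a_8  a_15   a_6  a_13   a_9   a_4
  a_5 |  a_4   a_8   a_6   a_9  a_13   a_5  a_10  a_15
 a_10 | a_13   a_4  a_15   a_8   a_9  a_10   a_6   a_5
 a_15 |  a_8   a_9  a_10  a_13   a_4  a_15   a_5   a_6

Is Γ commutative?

Yes

Check whether the table is symmetric across its main diagonal.
Every entry (row x, col y) equals the entry (row y, col x), so Γ is abelian.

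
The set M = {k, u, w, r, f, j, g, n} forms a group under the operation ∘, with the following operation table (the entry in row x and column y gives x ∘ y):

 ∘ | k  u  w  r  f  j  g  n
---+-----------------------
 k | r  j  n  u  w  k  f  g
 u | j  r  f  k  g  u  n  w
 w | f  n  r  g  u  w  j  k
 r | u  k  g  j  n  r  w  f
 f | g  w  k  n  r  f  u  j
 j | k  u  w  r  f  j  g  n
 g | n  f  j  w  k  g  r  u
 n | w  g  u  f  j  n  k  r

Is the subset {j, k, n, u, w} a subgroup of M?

No

n ∘ n = r, which is not in {j, k, n, u, w}.
The subset is not closed under ∘, so it is not a subgroup.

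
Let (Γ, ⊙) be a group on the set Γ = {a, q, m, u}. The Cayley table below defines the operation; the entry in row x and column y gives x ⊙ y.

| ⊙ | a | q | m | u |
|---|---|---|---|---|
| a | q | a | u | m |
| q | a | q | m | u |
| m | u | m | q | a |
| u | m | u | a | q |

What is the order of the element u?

The identity element is q (its row matches the header).
u^1 = u
u^2 = u ⊙ u = q
The first power of u equal to the identity is u^2, so ord(u) = 2.
(Structurally, Γ here is isomorphic to the Klein four-group V_4.)

2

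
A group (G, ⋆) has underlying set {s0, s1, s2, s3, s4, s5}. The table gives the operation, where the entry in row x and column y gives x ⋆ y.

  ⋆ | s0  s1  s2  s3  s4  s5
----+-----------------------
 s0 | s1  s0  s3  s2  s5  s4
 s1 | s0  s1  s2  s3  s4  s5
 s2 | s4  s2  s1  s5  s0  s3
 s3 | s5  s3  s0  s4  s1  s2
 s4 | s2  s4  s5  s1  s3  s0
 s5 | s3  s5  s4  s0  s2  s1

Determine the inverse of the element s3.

First locate the identity: row s1 matches the header, so s1 is the identity.
Scan row s3 for s1: s3 ⋆ s4 = s1. Hence s3^(-1) = s4.

s4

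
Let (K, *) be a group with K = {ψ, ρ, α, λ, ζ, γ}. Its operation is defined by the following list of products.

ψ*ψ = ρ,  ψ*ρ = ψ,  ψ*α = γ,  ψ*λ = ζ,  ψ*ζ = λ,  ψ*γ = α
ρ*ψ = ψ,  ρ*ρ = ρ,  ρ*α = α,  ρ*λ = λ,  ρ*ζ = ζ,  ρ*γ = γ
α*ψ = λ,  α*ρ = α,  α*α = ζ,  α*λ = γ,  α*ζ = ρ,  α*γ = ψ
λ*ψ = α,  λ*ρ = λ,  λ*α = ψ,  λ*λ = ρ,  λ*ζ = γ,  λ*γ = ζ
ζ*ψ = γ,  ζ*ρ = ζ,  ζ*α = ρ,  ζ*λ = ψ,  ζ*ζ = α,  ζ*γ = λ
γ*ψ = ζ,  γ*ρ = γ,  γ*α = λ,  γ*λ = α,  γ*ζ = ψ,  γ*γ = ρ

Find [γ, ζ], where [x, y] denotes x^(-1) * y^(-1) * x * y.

Identity is ρ; from the table γ^(-1) = γ and ζ^(-1) = α.
γ * α = λ
λ * γ = ζ
ζ * ζ = α

α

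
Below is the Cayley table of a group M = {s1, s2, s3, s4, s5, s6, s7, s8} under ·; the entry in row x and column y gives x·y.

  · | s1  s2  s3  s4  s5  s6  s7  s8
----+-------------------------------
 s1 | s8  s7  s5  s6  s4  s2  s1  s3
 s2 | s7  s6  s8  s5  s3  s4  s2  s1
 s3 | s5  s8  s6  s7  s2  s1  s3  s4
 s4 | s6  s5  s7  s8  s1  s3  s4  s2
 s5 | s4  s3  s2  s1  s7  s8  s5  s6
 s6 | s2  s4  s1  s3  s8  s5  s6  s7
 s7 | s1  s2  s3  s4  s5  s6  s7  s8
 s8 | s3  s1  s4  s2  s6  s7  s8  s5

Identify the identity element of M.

s7

The identity e satisfies e·x = x for all x, so its row in the table reproduces the column headers.
Row s7 reads: s1, s2, s3, s4, s5, s6, s7, s8 — exactly the header order. So s7 is the identity.
(Structurally, M here is isomorphic to the cyclic group Z_8.)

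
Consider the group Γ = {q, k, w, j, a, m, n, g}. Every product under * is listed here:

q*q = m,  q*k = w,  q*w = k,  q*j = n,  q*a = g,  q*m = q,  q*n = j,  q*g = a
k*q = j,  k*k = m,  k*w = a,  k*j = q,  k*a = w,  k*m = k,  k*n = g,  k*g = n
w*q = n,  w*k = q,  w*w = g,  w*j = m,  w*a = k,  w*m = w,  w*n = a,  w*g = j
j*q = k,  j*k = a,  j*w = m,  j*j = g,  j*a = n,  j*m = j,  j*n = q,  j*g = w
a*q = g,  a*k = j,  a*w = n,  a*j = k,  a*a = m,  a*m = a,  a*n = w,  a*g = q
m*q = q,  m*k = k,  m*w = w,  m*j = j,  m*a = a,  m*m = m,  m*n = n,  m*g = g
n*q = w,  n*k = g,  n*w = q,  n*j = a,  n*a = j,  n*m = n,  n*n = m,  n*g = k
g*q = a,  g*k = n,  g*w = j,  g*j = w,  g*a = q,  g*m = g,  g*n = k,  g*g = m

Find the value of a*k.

Read row a, column k: a*k = j.

j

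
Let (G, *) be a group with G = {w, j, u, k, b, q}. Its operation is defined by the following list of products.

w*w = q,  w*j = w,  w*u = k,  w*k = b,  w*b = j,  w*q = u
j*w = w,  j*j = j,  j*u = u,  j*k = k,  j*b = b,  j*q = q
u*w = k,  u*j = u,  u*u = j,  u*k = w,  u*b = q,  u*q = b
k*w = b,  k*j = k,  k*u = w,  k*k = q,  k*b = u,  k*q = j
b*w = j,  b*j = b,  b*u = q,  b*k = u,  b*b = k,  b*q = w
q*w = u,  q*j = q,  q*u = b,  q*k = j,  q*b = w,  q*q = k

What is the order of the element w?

6

The identity element is j (its row matches the header).
w^1 = w
w^2 = w * w = q
w^3 = q * w = u
w^4 = u * w = k
w^5 = k * w = b
w^6 = b * w = j
The first power of w equal to the identity is w^6, so ord(w) = 6.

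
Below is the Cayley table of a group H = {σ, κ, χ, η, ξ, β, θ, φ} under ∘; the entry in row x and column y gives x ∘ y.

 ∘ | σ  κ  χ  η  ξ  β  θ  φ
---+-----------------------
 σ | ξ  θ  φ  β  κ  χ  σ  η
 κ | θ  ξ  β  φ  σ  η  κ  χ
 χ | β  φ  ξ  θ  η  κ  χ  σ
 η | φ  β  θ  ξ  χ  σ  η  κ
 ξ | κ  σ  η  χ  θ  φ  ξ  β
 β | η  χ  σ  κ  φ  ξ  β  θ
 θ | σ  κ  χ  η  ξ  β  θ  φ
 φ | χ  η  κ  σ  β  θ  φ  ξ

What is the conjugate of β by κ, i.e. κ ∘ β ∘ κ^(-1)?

φ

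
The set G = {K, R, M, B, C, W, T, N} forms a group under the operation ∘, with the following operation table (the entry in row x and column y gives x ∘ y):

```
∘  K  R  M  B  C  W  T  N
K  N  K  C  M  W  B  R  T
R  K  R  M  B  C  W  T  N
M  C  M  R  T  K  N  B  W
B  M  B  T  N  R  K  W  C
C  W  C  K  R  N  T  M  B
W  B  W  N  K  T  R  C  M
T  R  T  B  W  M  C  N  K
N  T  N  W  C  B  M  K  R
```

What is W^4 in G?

R

W^1 = W
W^2 = W ∘ W = R
W^3 = R ∘ W = W
W^4 = W ∘ W = R
(Structurally, G here is isomorphic to Z_2 x Z_4.)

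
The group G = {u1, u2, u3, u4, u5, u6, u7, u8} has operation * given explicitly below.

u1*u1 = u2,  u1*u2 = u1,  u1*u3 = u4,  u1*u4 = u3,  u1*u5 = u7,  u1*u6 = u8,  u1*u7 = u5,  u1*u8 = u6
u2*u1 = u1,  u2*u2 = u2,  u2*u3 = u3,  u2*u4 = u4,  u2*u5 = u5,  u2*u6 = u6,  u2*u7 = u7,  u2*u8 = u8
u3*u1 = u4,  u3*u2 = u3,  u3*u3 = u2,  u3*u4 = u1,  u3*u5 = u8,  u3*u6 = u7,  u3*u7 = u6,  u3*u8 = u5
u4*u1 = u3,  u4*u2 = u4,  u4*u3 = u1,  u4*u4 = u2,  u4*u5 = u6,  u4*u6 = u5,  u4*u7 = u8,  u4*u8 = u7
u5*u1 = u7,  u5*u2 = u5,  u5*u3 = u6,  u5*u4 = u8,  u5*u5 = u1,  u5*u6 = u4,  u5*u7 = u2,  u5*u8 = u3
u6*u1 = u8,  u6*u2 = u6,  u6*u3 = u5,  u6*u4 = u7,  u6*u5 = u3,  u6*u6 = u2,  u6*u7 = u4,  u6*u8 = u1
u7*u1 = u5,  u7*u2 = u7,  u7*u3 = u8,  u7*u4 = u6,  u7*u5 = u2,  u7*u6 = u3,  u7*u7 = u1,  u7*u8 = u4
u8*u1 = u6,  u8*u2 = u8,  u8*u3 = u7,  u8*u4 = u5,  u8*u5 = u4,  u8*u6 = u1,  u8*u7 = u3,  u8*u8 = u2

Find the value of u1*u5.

u7

Read row u1, column u5: u1*u5 = u7.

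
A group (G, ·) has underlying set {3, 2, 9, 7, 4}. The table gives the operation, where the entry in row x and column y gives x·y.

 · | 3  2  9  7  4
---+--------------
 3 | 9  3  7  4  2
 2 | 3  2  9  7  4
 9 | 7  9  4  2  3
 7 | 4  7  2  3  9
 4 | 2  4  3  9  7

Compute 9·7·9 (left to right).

9

9·7 = 2
2·9 = 9
(Structurally, G here is isomorphic to the cyclic group Z_5.)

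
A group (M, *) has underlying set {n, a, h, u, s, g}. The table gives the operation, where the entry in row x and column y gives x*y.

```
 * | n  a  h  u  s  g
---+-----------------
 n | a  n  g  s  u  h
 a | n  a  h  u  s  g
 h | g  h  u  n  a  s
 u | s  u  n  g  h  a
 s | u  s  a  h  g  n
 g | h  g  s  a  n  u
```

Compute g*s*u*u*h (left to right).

u

g*s = n
n*u = s
s*u = h
h*h = u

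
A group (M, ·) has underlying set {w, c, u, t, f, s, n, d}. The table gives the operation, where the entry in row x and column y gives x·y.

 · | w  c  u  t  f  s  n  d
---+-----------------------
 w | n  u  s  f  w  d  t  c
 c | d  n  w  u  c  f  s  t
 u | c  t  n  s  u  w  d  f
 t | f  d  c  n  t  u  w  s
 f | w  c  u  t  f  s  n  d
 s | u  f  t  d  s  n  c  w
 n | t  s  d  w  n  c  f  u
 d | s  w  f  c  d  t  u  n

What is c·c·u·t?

c·c = n
n·u = d
d·t = c
(Structurally, M here is isomorphic to the quaternion group Q_8.)

c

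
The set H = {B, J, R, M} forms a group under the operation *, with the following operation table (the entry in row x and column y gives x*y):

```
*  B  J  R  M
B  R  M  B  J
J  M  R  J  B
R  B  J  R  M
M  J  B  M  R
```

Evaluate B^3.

B^1 = B
B^2 = B*B = R
B^3 = R*B = B

B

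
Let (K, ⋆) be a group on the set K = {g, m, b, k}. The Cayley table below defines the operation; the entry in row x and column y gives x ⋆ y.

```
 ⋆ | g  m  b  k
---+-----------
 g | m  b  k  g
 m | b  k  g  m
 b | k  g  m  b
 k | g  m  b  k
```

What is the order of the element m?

The identity element is k (its row matches the header).
m^1 = m
m^2 = m ⋆ m = k
The first power of m equal to the identity is m^2, so ord(m) = 2.
(Structurally, K here is isomorphic to the cyclic group Z_4.)

2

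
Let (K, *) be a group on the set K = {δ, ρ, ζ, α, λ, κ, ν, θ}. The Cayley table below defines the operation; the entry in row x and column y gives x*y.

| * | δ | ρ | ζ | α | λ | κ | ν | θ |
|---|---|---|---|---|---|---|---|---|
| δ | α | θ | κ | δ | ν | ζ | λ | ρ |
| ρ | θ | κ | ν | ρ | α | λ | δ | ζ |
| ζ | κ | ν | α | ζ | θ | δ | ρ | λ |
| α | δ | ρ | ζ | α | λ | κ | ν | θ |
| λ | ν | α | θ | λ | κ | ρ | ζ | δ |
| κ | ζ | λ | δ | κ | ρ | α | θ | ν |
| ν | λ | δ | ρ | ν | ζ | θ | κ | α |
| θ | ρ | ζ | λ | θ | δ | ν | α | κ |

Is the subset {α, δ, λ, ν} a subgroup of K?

No

ν*ν = κ, which is not in {α, δ, λ, ν}.
The subset is not closed under *, so it is not a subgroup.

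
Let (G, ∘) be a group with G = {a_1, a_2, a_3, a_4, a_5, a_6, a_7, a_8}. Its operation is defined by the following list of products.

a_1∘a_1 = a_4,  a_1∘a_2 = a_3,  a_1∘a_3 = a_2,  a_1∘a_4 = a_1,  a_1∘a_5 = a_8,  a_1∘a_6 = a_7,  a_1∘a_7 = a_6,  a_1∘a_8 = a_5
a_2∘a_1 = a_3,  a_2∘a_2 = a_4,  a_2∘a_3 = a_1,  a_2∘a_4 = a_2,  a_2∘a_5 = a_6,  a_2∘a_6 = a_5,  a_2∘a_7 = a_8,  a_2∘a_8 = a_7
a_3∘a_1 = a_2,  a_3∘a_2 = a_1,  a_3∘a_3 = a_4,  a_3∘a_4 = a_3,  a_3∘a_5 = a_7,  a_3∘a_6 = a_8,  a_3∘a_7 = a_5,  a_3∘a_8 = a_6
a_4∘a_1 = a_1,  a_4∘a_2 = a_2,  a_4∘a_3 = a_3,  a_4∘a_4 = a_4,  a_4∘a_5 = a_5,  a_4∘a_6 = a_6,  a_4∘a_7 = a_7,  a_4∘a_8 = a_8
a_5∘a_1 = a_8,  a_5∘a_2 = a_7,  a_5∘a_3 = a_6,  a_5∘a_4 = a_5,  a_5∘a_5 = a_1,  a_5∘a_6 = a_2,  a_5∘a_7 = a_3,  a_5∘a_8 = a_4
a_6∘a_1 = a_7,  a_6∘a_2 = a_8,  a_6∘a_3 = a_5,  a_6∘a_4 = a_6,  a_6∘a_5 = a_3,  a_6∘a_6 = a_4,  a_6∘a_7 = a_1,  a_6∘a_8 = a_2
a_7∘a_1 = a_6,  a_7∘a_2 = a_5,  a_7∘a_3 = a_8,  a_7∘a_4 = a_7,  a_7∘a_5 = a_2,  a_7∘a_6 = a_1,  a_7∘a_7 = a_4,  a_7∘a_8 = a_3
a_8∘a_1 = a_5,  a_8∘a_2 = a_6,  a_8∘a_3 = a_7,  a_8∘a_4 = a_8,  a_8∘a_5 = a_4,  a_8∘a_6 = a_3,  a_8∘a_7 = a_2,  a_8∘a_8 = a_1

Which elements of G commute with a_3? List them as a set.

{a_1, a_2, a_3, a_4}

Compare row a_3 with column a_3 entry by entry.
a_2 ∘ a_3 = a_1 = a_3 ∘ a_2, so a_2 commutes with a_3.
a_7 ∘ a_3 = a_8 but a_3 ∘ a_7 = a_5, so a_7 does not.
Collecting the elements that commute with a_3: C(a_3) = {a_1, a_2, a_3, a_4}.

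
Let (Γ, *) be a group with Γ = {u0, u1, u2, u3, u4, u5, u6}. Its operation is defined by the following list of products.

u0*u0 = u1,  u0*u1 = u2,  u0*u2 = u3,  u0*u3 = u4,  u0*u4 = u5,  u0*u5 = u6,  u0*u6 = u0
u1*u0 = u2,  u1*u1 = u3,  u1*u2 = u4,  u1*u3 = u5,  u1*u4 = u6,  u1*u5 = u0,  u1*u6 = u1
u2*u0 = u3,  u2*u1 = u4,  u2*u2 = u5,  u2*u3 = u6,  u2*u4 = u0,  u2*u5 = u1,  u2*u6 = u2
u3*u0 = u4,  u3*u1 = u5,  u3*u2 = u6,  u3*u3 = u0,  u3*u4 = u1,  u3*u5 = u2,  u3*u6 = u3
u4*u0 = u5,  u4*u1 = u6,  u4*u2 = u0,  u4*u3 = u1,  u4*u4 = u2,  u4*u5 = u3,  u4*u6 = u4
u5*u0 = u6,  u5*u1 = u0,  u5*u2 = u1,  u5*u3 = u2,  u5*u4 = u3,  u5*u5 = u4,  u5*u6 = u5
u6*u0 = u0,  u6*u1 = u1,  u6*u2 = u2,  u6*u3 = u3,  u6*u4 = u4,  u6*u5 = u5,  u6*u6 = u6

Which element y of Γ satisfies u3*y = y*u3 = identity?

u2

First locate the identity: row u6 matches the header, so u6 is the identity.
Scan row u3 for u6: u3*u2 = u6. Hence u3^(-1) = u2.
(Structurally, Γ here is isomorphic to the cyclic group Z_7.)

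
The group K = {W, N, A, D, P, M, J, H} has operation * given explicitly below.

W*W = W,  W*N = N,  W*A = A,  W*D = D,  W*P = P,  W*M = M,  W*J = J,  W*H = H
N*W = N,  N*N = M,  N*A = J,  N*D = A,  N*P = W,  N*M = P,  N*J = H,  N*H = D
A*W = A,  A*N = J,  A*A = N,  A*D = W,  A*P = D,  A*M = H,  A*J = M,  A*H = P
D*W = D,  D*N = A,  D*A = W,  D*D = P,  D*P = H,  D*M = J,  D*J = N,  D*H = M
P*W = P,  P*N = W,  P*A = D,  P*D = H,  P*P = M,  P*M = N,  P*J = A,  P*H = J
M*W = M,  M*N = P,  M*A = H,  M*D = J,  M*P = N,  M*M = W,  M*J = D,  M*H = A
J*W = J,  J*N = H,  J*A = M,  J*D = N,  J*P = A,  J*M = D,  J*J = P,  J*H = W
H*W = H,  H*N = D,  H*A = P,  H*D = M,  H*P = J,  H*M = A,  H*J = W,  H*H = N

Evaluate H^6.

P

H^1 = H
H^2 = H*H = N
H^3 = N*H = D
H^4 = D*H = M
H^5 = M*H = A
H^6 = A*H = P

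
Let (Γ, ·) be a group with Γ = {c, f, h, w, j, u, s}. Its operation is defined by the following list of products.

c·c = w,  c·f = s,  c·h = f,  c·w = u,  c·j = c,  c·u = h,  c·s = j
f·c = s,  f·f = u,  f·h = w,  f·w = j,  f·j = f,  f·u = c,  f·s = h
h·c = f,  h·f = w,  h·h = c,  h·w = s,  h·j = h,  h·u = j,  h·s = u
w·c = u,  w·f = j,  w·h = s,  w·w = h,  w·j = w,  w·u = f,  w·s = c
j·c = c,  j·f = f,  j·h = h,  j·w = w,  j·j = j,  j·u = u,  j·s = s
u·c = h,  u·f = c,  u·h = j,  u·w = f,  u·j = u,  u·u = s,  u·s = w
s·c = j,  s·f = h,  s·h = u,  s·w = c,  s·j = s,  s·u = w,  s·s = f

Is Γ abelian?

Check whether the table is symmetric across its main diagonal.
Every entry (row x, col y) equals the entry (row y, col x), so Γ is abelian.

Yes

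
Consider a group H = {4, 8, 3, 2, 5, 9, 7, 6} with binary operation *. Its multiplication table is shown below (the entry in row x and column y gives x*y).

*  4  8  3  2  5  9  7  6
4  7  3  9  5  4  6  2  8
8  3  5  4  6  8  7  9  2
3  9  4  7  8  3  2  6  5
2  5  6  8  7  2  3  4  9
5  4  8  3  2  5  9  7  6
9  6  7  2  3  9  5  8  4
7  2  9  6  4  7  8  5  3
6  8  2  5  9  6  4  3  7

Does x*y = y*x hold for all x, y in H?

Yes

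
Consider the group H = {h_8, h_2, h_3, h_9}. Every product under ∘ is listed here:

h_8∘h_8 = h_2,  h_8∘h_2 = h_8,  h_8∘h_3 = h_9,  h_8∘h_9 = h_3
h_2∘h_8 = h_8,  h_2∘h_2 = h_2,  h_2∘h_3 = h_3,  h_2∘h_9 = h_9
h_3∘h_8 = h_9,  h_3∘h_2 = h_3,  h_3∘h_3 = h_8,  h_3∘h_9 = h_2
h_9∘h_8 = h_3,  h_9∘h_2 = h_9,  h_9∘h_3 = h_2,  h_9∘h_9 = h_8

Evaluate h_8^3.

h_8^1 = h_8
h_8^2 = h_8 ∘ h_8 = h_2
h_8^3 = h_2 ∘ h_8 = h_8

h_8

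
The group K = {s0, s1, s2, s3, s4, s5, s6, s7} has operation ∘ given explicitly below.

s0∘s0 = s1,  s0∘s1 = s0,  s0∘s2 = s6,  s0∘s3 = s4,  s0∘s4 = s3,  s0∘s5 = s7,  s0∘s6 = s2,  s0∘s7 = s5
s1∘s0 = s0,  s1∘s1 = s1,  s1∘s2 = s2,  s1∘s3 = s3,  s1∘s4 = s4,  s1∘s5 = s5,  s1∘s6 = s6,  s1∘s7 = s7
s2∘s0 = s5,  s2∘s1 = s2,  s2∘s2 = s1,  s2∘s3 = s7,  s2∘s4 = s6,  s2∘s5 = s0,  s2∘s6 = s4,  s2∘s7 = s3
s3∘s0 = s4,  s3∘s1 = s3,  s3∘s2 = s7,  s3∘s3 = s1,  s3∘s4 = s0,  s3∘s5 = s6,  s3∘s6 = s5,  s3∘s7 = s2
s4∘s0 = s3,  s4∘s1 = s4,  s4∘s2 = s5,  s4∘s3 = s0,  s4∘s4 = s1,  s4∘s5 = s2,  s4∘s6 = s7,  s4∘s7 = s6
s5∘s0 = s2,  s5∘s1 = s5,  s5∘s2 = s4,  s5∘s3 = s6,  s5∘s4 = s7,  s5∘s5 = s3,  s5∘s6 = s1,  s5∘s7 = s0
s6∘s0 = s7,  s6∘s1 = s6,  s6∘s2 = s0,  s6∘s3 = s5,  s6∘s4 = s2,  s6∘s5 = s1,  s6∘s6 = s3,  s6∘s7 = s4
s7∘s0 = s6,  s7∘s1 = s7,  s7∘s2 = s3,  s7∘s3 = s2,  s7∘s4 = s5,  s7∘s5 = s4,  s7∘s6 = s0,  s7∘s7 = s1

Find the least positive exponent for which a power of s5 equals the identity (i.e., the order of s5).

The identity element is s1 (its row matches the header).
s5^1 = s5
s5^2 = s5 ∘ s5 = s3
s5^3 = s3 ∘ s5 = s6
s5^4 = s6 ∘ s5 = s1
The first power of s5 equal to the identity is s5^4, so ord(s5) = 4.

4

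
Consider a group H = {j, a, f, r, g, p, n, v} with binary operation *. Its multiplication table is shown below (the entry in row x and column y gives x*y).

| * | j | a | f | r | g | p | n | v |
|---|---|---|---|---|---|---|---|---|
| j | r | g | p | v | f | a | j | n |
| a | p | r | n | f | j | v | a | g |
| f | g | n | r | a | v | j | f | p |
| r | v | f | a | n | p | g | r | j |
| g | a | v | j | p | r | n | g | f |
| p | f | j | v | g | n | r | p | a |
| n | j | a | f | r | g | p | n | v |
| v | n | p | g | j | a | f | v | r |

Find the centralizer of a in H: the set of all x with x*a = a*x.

{a, f, n, r}

Compare row a with column a entry by entry.
r*a = f = a*r, so r commutes with a.
v*a = p but a*v = g, so v does not.
Collecting the elements that commute with a: C(a) = {a, f, n, r}.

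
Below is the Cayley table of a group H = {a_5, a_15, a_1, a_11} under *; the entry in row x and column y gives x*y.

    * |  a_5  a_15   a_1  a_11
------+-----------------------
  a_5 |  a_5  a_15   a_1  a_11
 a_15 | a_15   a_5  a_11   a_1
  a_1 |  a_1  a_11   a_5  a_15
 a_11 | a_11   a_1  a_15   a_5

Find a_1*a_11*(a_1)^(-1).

a_11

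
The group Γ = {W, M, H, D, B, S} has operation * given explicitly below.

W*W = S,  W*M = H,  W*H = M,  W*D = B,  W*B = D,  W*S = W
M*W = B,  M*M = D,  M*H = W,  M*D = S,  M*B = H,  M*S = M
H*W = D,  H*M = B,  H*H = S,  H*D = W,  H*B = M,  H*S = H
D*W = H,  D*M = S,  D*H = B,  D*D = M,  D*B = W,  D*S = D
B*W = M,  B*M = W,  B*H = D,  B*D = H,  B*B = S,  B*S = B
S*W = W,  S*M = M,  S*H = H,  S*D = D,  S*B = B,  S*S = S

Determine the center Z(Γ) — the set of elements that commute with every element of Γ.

An element z is central iff its row equals its column in the table.
For W: W*M = H ≠ B = M*W, so W ∉ Z.
Checking each element this way leaves Z(Γ) = {S}.

{S}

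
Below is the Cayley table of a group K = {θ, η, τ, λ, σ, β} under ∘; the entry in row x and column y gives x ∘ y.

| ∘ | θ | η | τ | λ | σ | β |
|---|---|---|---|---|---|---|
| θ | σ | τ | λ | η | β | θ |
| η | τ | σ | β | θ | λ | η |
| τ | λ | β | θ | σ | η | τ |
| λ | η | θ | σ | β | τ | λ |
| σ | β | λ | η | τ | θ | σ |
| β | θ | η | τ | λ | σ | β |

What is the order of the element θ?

The identity element is β (its row matches the header).
θ^1 = θ
θ^2 = θ ∘ θ = σ
θ^3 = σ ∘ θ = β
The first power of θ equal to the identity is θ^3, so ord(θ) = 3.

3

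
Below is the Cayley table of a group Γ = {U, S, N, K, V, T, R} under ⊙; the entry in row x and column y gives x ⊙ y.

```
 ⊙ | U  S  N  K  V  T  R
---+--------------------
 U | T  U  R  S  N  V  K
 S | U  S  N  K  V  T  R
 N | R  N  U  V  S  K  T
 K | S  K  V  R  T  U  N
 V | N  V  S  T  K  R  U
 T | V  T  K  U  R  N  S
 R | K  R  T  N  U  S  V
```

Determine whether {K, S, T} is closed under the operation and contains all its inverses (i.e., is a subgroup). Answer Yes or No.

No

K ⊙ K = R, which is not in {K, S, T}.
The subset is not closed under ⊙, so it is not a subgroup.
(Structurally, Γ here is isomorphic to the cyclic group Z_7.)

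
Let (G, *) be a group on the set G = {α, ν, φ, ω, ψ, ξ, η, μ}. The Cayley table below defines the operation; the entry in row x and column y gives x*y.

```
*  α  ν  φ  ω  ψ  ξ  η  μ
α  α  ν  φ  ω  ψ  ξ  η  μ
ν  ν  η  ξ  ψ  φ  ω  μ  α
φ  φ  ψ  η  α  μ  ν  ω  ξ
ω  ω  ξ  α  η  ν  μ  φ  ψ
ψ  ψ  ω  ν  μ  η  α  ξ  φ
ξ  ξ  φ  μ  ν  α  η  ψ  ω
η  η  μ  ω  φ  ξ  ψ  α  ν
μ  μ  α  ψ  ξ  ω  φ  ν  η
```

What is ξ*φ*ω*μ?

ξ*φ = μ
μ*ω = ξ
ξ*μ = ω

ω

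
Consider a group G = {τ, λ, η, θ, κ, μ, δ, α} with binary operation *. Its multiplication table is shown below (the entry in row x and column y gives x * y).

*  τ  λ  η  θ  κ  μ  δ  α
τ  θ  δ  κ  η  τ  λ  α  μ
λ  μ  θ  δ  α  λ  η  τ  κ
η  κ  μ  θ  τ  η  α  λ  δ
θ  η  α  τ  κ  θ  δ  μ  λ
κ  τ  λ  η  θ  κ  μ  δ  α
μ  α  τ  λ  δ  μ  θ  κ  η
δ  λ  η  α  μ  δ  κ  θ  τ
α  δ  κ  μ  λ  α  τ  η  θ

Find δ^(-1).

First locate the identity: row κ matches the header, so κ is the identity.
Scan row δ for κ: δ * μ = κ. Hence δ^(-1) = μ.

μ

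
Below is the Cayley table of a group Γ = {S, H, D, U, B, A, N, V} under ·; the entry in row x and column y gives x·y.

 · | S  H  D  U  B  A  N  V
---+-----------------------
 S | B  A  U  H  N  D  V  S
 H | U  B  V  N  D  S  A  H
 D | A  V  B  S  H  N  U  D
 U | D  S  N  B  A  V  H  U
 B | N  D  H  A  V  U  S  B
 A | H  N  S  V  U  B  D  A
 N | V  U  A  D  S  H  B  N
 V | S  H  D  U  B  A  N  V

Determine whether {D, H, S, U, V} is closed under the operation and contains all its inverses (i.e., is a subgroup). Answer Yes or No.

S·S = B, which is not in {D, H, S, U, V}.
The subset is not closed under ·, so it is not a subgroup.

No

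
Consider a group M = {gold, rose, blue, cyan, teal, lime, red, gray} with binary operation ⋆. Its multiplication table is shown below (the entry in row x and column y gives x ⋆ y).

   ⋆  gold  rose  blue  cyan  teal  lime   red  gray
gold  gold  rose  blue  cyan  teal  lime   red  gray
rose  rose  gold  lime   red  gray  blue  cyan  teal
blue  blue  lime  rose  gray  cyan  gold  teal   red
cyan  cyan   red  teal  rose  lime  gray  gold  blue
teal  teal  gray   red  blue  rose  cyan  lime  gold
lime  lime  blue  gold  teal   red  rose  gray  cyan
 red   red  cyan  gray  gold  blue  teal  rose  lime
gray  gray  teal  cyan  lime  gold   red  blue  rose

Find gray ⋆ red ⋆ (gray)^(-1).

cyan

The identity is gold. In row gray, the entry gold sits in column teal, so gray^(-1) = teal.
gray ⋆ red = blue
blue ⋆ teal = cyan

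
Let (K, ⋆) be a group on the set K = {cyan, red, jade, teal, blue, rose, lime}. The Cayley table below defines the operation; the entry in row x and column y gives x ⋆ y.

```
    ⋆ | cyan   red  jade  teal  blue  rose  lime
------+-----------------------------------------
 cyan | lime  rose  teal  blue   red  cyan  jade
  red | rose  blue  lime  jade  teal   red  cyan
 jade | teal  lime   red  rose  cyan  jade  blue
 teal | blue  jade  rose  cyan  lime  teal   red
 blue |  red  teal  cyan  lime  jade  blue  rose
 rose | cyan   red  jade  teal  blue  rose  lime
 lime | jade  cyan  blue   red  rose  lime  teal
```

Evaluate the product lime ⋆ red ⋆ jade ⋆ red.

jade

lime ⋆ red = cyan
cyan ⋆ jade = teal
teal ⋆ red = jade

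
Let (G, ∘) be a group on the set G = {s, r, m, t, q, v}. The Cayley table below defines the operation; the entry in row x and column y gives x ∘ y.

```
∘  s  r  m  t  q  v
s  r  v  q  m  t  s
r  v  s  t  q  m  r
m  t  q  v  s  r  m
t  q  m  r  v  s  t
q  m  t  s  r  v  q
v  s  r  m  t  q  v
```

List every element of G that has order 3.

{r, s}

Identity is v. Compute the order of each non-identity element by repeated multiplication:
  s: s → r → v  (order 3)
  r: r → s → v  (order 3)
  m: m → v  (order 2)
  t: t → v  (order 2)
  q: q → v  (order 2)
Elements of order 3: {r, s}.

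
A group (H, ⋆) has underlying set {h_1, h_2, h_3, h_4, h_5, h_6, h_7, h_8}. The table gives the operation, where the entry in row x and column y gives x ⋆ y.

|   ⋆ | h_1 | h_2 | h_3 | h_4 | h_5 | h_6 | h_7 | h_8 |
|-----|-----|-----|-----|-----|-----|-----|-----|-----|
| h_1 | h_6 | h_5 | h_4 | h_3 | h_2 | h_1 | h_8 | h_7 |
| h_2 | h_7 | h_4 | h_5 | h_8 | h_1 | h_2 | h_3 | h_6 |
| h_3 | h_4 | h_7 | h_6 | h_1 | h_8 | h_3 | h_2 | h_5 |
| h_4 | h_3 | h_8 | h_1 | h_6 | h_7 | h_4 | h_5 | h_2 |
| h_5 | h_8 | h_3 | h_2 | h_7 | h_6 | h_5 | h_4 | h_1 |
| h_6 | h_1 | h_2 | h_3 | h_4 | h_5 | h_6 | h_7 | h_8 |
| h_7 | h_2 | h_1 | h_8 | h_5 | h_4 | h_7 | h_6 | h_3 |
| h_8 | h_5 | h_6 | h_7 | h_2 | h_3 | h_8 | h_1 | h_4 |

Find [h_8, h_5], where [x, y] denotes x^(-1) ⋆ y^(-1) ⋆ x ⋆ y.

h_4

Identity is h_6; from the table h_8^(-1) = h_2 and h_5^(-1) = h_5.
h_2 ⋆ h_5 = h_1
h_1 ⋆ h_8 = h_7
h_7 ⋆ h_5 = h_4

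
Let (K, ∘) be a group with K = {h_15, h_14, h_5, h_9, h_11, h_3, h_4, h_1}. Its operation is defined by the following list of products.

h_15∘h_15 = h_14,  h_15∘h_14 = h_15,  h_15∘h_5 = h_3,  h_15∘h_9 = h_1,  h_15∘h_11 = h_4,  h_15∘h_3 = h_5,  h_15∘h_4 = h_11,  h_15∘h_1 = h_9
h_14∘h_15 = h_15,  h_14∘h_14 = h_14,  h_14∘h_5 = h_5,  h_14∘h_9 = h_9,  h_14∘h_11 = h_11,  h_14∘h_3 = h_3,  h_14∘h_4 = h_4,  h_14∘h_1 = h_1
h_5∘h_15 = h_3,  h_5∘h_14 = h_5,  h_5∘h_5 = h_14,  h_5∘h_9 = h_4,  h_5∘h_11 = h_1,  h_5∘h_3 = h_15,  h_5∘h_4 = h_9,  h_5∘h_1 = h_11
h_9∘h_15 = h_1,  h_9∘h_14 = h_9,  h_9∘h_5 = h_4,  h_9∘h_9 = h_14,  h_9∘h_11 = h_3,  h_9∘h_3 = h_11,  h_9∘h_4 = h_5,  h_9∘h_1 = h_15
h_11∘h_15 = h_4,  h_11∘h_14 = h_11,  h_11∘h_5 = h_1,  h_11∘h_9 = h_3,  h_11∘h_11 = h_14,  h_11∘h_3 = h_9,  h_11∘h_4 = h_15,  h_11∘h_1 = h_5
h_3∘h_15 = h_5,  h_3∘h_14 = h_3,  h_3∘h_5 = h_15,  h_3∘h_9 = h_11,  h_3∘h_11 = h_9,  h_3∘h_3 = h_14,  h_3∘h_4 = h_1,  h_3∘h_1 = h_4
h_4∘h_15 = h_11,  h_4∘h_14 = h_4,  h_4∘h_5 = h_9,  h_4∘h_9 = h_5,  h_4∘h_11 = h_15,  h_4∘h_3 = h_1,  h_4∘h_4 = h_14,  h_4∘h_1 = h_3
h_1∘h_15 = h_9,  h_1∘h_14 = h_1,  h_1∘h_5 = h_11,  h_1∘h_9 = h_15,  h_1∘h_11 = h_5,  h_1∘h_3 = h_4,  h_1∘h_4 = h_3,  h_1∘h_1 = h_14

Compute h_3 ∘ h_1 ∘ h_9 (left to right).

h_5

h_3 ∘ h_1 = h_4
h_4 ∘ h_9 = h_5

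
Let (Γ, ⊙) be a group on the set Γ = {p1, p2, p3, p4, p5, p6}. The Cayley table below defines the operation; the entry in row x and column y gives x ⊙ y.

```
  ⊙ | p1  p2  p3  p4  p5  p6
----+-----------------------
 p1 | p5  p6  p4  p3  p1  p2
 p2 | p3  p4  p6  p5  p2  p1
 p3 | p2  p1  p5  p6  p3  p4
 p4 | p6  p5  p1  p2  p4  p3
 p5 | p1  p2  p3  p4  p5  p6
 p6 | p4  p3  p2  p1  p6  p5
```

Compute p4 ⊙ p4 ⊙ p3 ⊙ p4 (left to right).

p1

p4 ⊙ p4 = p2
p2 ⊙ p3 = p6
p6 ⊙ p4 = p1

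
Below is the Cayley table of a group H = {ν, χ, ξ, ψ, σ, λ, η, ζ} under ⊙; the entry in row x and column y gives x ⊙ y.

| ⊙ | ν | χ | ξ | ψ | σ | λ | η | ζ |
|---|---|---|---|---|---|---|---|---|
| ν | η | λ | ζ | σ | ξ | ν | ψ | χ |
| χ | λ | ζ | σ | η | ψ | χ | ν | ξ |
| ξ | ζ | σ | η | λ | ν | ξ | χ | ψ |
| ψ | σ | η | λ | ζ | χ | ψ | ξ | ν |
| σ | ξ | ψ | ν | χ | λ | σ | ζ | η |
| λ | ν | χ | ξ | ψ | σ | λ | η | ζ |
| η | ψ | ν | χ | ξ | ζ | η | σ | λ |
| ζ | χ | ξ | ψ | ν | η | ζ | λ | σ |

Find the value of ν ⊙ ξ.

ζ

Read row ν, column ξ: ν ⊙ ξ = ζ.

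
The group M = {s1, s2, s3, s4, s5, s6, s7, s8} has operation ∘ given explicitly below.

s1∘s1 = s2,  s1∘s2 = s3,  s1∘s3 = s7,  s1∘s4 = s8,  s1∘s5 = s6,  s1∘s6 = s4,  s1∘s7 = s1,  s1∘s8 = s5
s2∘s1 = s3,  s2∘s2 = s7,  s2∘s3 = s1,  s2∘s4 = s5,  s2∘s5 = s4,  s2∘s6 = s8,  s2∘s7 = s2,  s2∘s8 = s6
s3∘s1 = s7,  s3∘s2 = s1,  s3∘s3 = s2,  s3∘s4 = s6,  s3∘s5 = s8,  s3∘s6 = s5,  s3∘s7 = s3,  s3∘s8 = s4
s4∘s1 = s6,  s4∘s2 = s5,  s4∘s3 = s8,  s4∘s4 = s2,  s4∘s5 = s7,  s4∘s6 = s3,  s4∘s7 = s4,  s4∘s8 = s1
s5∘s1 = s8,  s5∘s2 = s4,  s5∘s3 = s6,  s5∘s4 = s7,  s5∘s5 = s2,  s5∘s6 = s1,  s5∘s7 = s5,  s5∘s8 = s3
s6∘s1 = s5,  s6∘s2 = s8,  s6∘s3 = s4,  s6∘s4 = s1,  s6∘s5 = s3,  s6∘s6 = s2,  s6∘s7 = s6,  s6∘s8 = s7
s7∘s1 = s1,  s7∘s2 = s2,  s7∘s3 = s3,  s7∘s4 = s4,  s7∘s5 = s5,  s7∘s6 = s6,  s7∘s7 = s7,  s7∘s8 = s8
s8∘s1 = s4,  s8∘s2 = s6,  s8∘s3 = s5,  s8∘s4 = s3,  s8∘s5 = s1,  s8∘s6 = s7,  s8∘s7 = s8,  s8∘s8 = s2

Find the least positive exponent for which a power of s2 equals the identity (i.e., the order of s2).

The identity element is s7 (its row matches the header).
s2^1 = s2
s2^2 = s2 ∘ s2 = s7
The first power of s2 equal to the identity is s2^2, so ord(s2) = 2.
(Structurally, M here is isomorphic to the quaternion group Q_8.)

2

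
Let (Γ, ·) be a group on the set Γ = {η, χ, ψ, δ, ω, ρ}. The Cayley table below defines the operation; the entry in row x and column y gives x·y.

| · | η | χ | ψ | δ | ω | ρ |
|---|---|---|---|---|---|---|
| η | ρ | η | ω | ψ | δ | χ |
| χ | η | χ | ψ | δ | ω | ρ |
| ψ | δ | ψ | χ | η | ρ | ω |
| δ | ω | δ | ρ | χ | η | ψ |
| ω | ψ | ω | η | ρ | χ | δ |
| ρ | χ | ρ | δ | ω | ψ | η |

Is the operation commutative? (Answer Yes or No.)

η·δ = ψ but δ·η = ω.
Since η and δ do not commute, Γ is not abelian.

No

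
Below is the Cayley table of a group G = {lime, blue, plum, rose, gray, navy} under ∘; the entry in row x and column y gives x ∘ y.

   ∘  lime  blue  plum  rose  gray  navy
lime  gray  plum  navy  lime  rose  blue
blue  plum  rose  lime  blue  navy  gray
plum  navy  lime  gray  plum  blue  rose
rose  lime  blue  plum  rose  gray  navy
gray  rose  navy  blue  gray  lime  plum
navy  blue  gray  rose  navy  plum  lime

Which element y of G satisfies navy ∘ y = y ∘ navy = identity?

First locate the identity: row rose matches the header, so rose is the identity.
Scan row navy for rose: navy ∘ plum = rose. Hence navy^(-1) = plum.
(Structurally, G here is isomorphic to the cyclic group Z_6.)

plum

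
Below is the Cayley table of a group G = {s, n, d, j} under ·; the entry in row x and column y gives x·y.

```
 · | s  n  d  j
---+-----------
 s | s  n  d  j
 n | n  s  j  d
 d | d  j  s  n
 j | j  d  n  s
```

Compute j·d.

n

Read row j, column d: j·d = n.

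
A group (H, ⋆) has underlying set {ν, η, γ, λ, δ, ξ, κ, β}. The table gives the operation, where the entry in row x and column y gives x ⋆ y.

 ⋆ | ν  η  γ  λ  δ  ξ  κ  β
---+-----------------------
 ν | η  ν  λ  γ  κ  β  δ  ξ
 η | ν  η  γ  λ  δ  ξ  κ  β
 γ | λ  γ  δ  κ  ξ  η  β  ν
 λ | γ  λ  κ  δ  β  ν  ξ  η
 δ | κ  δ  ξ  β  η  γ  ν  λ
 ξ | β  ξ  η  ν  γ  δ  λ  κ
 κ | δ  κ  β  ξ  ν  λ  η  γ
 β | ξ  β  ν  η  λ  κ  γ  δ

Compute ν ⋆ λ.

γ

Read row ν, column λ: ν ⋆ λ = γ.
(Structurally, H here is isomorphic to Z_2 x Z_4.)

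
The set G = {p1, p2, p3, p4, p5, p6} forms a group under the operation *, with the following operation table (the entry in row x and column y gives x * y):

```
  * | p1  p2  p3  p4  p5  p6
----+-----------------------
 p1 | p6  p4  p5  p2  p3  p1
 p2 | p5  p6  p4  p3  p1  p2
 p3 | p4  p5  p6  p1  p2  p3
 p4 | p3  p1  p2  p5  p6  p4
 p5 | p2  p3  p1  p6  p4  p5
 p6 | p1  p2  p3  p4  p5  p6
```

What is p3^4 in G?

p3^1 = p3
p3^2 = p3 * p3 = p6
p3^3 = p6 * p3 = p3
p3^4 = p3 * p3 = p6

p6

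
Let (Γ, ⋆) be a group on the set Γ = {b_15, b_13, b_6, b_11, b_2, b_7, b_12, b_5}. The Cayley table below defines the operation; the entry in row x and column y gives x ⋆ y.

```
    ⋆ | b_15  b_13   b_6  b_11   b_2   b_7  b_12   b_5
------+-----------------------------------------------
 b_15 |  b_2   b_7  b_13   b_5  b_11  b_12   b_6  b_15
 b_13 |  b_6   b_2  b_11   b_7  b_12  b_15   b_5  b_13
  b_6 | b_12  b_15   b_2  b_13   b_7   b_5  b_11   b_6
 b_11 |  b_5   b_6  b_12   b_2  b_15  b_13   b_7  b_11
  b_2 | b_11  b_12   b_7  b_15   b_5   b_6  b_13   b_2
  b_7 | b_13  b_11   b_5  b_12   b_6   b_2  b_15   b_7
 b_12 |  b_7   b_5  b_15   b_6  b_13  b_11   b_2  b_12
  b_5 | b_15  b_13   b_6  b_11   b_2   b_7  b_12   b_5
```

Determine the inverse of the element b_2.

b_2

First locate the identity: row b_5 matches the header, so b_5 is the identity.
Scan row b_2 for b_5: b_2 ⋆ b_2 = b_5. Hence b_2^(-1) = b_2.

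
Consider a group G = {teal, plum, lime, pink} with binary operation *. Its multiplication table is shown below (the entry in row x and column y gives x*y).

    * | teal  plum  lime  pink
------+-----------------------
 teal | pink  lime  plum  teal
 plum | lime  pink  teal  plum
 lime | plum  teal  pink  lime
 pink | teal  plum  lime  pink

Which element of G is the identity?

pink

The identity e satisfies e*x = x for all x, so its row in the table reproduces the column headers.
Row pink reads: teal, plum, lime, pink — exactly the header order. So pink is the identity.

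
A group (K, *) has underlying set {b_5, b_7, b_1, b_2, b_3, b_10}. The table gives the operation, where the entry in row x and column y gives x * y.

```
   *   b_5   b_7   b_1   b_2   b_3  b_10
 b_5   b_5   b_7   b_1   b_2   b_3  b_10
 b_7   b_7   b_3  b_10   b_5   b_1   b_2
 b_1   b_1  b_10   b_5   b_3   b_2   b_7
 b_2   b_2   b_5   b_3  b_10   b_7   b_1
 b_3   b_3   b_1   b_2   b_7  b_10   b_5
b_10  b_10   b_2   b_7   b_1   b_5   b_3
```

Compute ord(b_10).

3

The identity element is b_5 (its row matches the header).
b_10^1 = b_10
b_10^2 = b_10 * b_10 = b_3
b_10^3 = b_3 * b_10 = b_5
The first power of b_10 equal to the identity is b_10^3, so ord(b_10) = 3.
(Structurally, K here is isomorphic to the cyclic group Z_6.)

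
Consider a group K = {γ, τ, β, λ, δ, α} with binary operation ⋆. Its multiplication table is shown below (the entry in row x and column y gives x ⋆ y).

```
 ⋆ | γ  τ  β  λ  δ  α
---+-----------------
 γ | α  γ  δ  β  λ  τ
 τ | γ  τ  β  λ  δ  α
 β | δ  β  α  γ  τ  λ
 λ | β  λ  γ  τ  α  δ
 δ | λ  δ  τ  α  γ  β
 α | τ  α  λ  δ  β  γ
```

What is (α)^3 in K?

α^1 = α
α^2 = α ⋆ α = γ
α^3 = γ ⋆ α = τ

τ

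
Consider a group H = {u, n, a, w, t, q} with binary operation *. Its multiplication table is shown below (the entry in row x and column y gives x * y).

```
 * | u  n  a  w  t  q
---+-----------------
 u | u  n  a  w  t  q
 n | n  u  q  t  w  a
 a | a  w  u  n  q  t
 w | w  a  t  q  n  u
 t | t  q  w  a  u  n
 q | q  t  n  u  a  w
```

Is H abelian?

No

q * a = n but a * q = t.
Since q and a do not commute, H is not abelian.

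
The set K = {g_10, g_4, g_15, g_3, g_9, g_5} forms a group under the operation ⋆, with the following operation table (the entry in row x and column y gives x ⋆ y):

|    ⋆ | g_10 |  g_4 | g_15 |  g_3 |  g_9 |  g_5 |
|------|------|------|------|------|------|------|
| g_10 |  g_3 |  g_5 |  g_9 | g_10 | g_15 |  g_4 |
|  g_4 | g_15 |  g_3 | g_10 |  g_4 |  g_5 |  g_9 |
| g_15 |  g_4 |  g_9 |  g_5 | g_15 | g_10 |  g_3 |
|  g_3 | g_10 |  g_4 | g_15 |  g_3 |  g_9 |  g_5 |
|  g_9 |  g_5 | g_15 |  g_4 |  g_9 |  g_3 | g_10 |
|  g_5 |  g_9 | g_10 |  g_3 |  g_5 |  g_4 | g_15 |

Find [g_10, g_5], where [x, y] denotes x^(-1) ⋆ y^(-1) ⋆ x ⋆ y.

Identity is g_3; from the table g_10^(-1) = g_10 and g_5^(-1) = g_15.
g_10 ⋆ g_15 = g_9
g_9 ⋆ g_10 = g_5
g_5 ⋆ g_5 = g_15

g_15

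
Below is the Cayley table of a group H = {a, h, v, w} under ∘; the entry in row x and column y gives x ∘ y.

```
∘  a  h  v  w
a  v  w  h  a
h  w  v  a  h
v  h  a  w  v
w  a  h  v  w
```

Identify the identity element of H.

The identity e satisfies e ∘ x = x for all x, so its row in the table reproduces the column headers.
Row w reads: a, h, v, w — exactly the header order. So w is the identity.

w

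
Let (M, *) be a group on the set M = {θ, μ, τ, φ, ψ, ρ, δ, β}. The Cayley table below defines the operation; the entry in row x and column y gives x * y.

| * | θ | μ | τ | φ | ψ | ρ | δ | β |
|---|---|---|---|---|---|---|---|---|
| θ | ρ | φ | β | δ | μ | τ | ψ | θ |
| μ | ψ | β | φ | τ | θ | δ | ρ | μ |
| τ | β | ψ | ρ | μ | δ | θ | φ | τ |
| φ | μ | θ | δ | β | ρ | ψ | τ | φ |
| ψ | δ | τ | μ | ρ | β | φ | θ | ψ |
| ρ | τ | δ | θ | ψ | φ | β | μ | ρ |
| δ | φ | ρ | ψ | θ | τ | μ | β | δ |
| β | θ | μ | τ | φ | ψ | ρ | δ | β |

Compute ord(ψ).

The identity element is β (its row matches the header).
ψ^1 = ψ
ψ^2 = ψ * ψ = β
The first power of ψ equal to the identity is ψ^2, so ord(ψ) = 2.

2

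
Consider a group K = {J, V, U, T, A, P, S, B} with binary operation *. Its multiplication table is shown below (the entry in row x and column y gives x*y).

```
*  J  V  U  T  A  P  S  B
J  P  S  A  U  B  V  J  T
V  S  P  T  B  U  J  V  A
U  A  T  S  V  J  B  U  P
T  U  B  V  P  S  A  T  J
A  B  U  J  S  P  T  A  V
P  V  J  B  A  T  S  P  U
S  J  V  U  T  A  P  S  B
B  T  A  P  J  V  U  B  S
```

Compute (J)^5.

J^1 = J
J^2 = J*J = P
J^3 = P*J = V
J^4 = V*J = S
J^5 = S*J = J

J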